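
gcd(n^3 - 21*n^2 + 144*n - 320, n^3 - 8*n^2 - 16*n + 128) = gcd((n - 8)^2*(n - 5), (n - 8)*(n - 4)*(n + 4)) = n - 8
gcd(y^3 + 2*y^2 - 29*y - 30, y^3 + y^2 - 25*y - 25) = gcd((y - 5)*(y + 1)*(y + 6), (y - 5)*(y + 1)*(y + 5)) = y^2 - 4*y - 5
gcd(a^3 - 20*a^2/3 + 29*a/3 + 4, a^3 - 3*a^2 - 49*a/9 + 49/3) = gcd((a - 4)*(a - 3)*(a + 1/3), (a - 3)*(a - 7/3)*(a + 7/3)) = a - 3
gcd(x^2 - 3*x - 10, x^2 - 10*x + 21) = 1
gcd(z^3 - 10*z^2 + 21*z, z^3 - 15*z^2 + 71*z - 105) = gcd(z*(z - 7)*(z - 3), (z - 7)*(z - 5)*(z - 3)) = z^2 - 10*z + 21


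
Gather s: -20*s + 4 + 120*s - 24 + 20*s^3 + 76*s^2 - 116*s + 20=20*s^3 + 76*s^2 - 16*s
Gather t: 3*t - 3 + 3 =3*t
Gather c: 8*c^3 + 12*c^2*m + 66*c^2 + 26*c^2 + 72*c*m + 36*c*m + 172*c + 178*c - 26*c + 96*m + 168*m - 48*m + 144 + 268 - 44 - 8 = 8*c^3 + c^2*(12*m + 92) + c*(108*m + 324) + 216*m + 360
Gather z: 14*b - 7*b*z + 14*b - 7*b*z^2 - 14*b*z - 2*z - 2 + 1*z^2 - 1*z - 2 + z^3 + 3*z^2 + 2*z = 28*b + z^3 + z^2*(4 - 7*b) + z*(-21*b - 1) - 4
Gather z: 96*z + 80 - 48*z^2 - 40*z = -48*z^2 + 56*z + 80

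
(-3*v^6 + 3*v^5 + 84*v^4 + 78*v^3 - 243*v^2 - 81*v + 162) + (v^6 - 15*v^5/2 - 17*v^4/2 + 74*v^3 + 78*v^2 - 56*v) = -2*v^6 - 9*v^5/2 + 151*v^4/2 + 152*v^3 - 165*v^2 - 137*v + 162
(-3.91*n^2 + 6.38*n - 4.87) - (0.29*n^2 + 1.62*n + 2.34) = -4.2*n^2 + 4.76*n - 7.21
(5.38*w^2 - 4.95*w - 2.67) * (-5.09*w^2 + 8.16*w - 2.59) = -27.3842*w^4 + 69.0963*w^3 - 40.7359*w^2 - 8.9667*w + 6.9153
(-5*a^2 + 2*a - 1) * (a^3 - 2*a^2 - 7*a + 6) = -5*a^5 + 12*a^4 + 30*a^3 - 42*a^2 + 19*a - 6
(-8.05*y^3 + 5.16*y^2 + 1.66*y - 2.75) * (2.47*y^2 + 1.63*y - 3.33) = -19.8835*y^5 - 0.376300000000001*y^4 + 39.3175*y^3 - 21.2695*y^2 - 10.0103*y + 9.1575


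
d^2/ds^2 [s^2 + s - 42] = 2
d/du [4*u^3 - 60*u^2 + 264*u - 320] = 12*u^2 - 120*u + 264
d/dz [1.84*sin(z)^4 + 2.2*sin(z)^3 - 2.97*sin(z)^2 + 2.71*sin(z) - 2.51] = (7.36*sin(z)^3 + 6.6*sin(z)^2 - 5.94*sin(z) + 2.71)*cos(z)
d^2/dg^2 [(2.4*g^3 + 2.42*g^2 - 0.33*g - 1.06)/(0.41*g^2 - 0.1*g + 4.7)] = (-4.44089209850063e-16*g^5 + 8.88178419700125e-16*g^4 - 9.114106*g^3 - 35.817156*g^2 + 322.17222*g + 110.66944)/(0.068921*g^6 - 0.05043*g^5 + 2.38251*g^4 - 1.1572*g^3 + 27.3117*g^2 - 6.627*g + 103.823)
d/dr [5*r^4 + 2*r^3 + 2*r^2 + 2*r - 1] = 20*r^3 + 6*r^2 + 4*r + 2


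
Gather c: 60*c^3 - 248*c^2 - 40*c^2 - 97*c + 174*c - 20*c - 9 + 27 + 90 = 60*c^3 - 288*c^2 + 57*c + 108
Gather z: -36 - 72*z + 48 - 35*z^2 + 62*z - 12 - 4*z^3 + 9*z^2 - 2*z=-4*z^3 - 26*z^2 - 12*z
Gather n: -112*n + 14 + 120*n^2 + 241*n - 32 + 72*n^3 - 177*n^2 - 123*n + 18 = 72*n^3 - 57*n^2 + 6*n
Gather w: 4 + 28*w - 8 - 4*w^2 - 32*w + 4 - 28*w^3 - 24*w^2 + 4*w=-28*w^3 - 28*w^2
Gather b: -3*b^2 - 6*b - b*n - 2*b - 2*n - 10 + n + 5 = -3*b^2 + b*(-n - 8) - n - 5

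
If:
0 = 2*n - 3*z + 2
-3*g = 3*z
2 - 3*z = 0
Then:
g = -2/3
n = 0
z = 2/3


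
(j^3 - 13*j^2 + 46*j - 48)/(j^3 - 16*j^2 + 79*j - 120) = (j - 2)/(j - 5)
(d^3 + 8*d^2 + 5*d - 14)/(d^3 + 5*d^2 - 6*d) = (d^2 + 9*d + 14)/(d*(d + 6))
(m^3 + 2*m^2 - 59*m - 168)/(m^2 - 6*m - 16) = (m^2 + 10*m + 21)/(m + 2)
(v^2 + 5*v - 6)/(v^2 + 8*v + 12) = (v - 1)/(v + 2)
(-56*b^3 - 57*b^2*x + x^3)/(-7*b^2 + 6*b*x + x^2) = (-8*b^2 - 7*b*x + x^2)/(-b + x)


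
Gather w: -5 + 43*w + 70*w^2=70*w^2 + 43*w - 5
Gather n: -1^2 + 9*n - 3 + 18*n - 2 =27*n - 6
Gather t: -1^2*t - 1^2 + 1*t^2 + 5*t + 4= t^2 + 4*t + 3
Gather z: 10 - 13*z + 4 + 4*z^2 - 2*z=4*z^2 - 15*z + 14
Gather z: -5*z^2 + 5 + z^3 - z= z^3 - 5*z^2 - z + 5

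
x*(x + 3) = x^2 + 3*x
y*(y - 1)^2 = y^3 - 2*y^2 + y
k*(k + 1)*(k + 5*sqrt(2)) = k^3 + k^2 + 5*sqrt(2)*k^2 + 5*sqrt(2)*k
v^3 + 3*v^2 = v^2*(v + 3)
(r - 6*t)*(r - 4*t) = r^2 - 10*r*t + 24*t^2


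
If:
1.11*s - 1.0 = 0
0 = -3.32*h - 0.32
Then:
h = -0.10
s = 0.90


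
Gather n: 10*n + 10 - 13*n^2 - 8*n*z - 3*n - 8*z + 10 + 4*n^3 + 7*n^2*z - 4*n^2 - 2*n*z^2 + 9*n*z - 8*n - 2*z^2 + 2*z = 4*n^3 + n^2*(7*z - 17) + n*(-2*z^2 + z - 1) - 2*z^2 - 6*z + 20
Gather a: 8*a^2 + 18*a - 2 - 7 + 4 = 8*a^2 + 18*a - 5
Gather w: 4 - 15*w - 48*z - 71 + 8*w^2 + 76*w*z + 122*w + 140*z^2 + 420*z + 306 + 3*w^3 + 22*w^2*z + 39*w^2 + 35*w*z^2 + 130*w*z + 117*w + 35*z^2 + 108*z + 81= 3*w^3 + w^2*(22*z + 47) + w*(35*z^2 + 206*z + 224) + 175*z^2 + 480*z + 320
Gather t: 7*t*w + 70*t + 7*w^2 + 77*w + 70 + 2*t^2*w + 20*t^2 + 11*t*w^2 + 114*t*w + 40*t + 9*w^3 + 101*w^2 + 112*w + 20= t^2*(2*w + 20) + t*(11*w^2 + 121*w + 110) + 9*w^3 + 108*w^2 + 189*w + 90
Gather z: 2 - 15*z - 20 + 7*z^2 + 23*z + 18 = 7*z^2 + 8*z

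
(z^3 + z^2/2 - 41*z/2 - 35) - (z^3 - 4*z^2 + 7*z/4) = 9*z^2/2 - 89*z/4 - 35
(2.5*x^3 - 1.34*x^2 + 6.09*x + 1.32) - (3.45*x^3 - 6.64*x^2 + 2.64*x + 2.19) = -0.95*x^3 + 5.3*x^2 + 3.45*x - 0.87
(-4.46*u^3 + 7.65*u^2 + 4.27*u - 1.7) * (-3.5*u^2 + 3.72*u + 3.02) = 15.61*u^5 - 43.3662*u^4 + 0.0438000000000027*u^3 + 44.9374*u^2 + 6.5714*u - 5.134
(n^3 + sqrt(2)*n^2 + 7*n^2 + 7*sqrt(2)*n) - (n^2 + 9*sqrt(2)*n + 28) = n^3 + sqrt(2)*n^2 + 6*n^2 - 2*sqrt(2)*n - 28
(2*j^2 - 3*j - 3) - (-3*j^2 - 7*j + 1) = 5*j^2 + 4*j - 4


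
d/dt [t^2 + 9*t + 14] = 2*t + 9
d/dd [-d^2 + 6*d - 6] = 6 - 2*d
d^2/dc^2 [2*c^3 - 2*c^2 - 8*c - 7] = 12*c - 4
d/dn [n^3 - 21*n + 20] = 3*n^2 - 21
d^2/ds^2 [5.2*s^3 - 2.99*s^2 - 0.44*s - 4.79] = 31.2*s - 5.98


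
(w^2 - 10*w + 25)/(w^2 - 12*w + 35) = (w - 5)/(w - 7)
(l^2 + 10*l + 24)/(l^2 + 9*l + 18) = (l + 4)/(l + 3)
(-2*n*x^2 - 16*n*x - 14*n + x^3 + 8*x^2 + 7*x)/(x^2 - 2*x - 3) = (-2*n*x - 14*n + x^2 + 7*x)/(x - 3)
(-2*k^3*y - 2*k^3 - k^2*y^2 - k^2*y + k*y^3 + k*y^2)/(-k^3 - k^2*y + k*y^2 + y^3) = k*(-2*k*y - 2*k + y^2 + y)/(-k^2 + y^2)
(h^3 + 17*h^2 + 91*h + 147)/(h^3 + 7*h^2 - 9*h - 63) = (h + 7)/(h - 3)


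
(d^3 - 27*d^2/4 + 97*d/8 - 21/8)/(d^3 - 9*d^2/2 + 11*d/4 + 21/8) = (4*d^2 - 13*d + 3)/(4*d^2 - 4*d - 3)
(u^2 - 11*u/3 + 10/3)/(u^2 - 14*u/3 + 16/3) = (3*u - 5)/(3*u - 8)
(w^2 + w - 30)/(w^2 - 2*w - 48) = (w - 5)/(w - 8)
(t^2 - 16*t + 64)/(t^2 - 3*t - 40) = (t - 8)/(t + 5)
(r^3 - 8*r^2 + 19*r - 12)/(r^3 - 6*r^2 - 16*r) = (-r^3 + 8*r^2 - 19*r + 12)/(r*(-r^2 + 6*r + 16))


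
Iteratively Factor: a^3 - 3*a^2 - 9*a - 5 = (a + 1)*(a^2 - 4*a - 5) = (a - 5)*(a + 1)*(a + 1)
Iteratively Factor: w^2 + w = (w)*(w + 1)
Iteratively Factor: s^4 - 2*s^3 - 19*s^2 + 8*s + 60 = (s + 3)*(s^3 - 5*s^2 - 4*s + 20) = (s - 5)*(s + 3)*(s^2 - 4) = (s - 5)*(s - 2)*(s + 3)*(s + 2)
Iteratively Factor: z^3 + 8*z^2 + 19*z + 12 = (z + 1)*(z^2 + 7*z + 12) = (z + 1)*(z + 4)*(z + 3)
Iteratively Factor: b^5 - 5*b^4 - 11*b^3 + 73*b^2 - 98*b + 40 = (b - 5)*(b^4 - 11*b^2 + 18*b - 8) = (b - 5)*(b - 1)*(b^3 + b^2 - 10*b + 8) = (b - 5)*(b - 1)^2*(b^2 + 2*b - 8) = (b - 5)*(b - 1)^2*(b + 4)*(b - 2)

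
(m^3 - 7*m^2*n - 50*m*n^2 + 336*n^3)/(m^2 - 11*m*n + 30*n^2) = (m^2 - m*n - 56*n^2)/(m - 5*n)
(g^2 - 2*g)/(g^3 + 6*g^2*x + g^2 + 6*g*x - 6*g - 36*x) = g/(g^2 + 6*g*x + 3*g + 18*x)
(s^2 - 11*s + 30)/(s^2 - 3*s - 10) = (s - 6)/(s + 2)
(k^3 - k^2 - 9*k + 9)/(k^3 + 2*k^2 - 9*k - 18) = (k - 1)/(k + 2)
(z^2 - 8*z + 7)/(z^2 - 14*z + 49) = (z - 1)/(z - 7)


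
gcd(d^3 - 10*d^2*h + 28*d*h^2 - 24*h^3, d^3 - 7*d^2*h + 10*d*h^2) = d - 2*h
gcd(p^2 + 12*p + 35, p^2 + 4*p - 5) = p + 5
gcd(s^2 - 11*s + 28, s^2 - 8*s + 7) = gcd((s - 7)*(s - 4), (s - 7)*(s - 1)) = s - 7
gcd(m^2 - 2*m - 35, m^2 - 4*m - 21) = m - 7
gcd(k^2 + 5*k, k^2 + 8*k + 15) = k + 5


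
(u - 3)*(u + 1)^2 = u^3 - u^2 - 5*u - 3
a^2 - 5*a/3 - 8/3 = (a - 8/3)*(a + 1)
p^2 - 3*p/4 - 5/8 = (p - 5/4)*(p + 1/2)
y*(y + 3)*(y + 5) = y^3 + 8*y^2 + 15*y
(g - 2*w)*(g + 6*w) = g^2 + 4*g*w - 12*w^2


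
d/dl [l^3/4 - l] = 3*l^2/4 - 1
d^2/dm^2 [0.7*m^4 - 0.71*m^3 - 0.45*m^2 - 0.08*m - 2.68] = 8.4*m^2 - 4.26*m - 0.9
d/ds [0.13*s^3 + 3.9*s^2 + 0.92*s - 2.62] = 0.39*s^2 + 7.8*s + 0.92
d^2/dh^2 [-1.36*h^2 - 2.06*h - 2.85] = -2.72000000000000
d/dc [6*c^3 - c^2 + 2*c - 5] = 18*c^2 - 2*c + 2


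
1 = 1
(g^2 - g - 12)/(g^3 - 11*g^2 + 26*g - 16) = (g^2 - g - 12)/(g^3 - 11*g^2 + 26*g - 16)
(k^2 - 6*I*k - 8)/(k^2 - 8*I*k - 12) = (k - 4*I)/(k - 6*I)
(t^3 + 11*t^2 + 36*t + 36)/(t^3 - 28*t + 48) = (t^2 + 5*t + 6)/(t^2 - 6*t + 8)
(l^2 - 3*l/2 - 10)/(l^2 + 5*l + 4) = (l^2 - 3*l/2 - 10)/(l^2 + 5*l + 4)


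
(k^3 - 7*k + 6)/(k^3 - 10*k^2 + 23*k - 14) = (k + 3)/(k - 7)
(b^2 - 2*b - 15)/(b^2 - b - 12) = (b - 5)/(b - 4)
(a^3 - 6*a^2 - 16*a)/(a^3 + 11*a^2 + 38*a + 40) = a*(a - 8)/(a^2 + 9*a + 20)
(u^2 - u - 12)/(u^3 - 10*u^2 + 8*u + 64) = (u + 3)/(u^2 - 6*u - 16)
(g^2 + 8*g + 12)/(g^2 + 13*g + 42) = (g + 2)/(g + 7)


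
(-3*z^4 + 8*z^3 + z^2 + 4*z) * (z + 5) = -3*z^5 - 7*z^4 + 41*z^3 + 9*z^2 + 20*z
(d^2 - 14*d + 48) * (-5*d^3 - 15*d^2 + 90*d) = -5*d^5 + 55*d^4 + 60*d^3 - 1980*d^2 + 4320*d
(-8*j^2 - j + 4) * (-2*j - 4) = 16*j^3 + 34*j^2 - 4*j - 16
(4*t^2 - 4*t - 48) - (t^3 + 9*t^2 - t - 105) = -t^3 - 5*t^2 - 3*t + 57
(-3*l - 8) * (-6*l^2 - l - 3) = 18*l^3 + 51*l^2 + 17*l + 24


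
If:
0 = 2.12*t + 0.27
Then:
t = -0.13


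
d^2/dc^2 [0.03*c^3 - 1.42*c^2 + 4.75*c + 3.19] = 0.18*c - 2.84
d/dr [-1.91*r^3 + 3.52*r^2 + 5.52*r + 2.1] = -5.73*r^2 + 7.04*r + 5.52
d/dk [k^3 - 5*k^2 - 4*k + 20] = 3*k^2 - 10*k - 4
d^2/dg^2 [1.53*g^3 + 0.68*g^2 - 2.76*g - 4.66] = 9.18*g + 1.36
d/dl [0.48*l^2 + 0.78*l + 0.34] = 0.96*l + 0.78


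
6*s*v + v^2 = v*(6*s + v)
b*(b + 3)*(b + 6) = b^3 + 9*b^2 + 18*b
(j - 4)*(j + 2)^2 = j^3 - 12*j - 16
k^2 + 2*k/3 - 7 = (k - 7/3)*(k + 3)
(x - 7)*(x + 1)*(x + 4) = x^3 - 2*x^2 - 31*x - 28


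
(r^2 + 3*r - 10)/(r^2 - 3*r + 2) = (r + 5)/(r - 1)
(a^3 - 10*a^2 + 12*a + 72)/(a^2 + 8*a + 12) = (a^2 - 12*a + 36)/(a + 6)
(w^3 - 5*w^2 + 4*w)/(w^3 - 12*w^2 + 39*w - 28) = w/(w - 7)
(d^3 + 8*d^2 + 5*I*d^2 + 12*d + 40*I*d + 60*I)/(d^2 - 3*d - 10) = (d^2 + d*(6 + 5*I) + 30*I)/(d - 5)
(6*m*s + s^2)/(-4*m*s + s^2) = (6*m + s)/(-4*m + s)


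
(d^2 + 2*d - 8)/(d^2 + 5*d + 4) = (d - 2)/(d + 1)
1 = 1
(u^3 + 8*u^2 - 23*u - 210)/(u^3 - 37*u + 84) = (u^2 + u - 30)/(u^2 - 7*u + 12)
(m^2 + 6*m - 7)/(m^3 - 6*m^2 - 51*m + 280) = (m - 1)/(m^2 - 13*m + 40)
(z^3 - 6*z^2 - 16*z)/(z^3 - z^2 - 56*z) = (z + 2)/(z + 7)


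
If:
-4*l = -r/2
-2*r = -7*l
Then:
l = 0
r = 0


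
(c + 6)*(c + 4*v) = c^2 + 4*c*v + 6*c + 24*v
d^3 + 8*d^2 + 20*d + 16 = (d + 2)^2*(d + 4)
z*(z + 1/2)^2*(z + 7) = z^4 + 8*z^3 + 29*z^2/4 + 7*z/4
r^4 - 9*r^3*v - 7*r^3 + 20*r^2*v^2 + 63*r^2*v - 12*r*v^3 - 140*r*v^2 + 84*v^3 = (r - 7)*(r - 6*v)*(r - 2*v)*(r - v)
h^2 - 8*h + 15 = (h - 5)*(h - 3)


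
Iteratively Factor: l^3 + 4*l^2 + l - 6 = (l + 3)*(l^2 + l - 2) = (l + 2)*(l + 3)*(l - 1)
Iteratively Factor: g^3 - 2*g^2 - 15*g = (g - 5)*(g^2 + 3*g) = g*(g - 5)*(g + 3)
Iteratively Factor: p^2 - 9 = (p - 3)*(p + 3)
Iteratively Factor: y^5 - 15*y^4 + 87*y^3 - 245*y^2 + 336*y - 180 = (y - 3)*(y^4 - 12*y^3 + 51*y^2 - 92*y + 60) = (y - 3)*(y - 2)*(y^3 - 10*y^2 + 31*y - 30) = (y - 5)*(y - 3)*(y - 2)*(y^2 - 5*y + 6) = (y - 5)*(y - 3)^2*(y - 2)*(y - 2)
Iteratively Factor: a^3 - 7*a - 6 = (a - 3)*(a^2 + 3*a + 2) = (a - 3)*(a + 1)*(a + 2)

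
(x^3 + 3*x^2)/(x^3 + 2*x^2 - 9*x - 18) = x^2/(x^2 - x - 6)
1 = 1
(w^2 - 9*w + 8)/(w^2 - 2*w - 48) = (w - 1)/(w + 6)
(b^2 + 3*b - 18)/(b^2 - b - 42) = (b - 3)/(b - 7)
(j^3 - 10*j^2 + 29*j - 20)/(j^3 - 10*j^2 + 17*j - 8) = (j^2 - 9*j + 20)/(j^2 - 9*j + 8)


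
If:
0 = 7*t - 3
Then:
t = 3/7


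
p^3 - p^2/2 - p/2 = p*(p - 1)*(p + 1/2)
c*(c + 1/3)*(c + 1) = c^3 + 4*c^2/3 + c/3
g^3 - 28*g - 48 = (g - 6)*(g + 2)*(g + 4)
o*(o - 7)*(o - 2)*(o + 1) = o^4 - 8*o^3 + 5*o^2 + 14*o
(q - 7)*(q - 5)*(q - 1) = q^3 - 13*q^2 + 47*q - 35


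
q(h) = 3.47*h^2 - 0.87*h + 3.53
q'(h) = 6.94*h - 0.87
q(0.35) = 3.65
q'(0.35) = 1.56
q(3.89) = 52.65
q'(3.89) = 26.13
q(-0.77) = 6.26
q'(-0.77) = -6.21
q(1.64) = 11.44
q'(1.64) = 10.51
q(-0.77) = 6.26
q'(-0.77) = -6.21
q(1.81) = 13.32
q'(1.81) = 11.69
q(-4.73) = 85.28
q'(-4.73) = -33.70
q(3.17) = 35.64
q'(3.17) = 21.13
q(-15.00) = 797.33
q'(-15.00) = -104.97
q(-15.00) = 797.33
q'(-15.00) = -104.97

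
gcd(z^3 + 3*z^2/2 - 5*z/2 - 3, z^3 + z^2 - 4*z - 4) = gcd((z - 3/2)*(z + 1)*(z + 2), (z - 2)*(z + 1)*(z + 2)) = z^2 + 3*z + 2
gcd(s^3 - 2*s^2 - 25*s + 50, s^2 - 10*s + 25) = s - 5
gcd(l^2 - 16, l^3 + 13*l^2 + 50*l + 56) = l + 4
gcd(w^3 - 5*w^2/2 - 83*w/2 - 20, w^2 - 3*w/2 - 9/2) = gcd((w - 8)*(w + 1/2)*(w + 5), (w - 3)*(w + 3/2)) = 1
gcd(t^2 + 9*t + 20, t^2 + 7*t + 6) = 1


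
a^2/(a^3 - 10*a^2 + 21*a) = a/(a^2 - 10*a + 21)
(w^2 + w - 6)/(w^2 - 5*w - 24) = (w - 2)/(w - 8)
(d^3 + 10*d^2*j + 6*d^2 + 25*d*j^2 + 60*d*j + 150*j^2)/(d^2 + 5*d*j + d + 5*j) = (d^2 + 5*d*j + 6*d + 30*j)/(d + 1)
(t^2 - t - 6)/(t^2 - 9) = (t + 2)/(t + 3)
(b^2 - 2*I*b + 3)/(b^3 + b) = (b - 3*I)/(b*(b - I))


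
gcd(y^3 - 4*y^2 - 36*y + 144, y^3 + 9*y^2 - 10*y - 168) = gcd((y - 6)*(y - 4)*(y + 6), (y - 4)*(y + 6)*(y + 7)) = y^2 + 2*y - 24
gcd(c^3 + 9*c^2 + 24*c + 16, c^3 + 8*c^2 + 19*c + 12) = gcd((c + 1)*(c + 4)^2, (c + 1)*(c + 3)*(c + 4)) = c^2 + 5*c + 4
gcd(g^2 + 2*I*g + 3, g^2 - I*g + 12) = g + 3*I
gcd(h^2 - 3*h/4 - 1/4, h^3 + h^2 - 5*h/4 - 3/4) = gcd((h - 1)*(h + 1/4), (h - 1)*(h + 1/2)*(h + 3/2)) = h - 1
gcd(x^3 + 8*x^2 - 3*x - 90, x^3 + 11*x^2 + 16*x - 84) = x + 6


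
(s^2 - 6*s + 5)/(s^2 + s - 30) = (s - 1)/(s + 6)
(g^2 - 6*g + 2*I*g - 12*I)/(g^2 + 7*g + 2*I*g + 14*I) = (g - 6)/(g + 7)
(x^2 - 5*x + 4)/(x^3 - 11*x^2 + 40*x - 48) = (x - 1)/(x^2 - 7*x + 12)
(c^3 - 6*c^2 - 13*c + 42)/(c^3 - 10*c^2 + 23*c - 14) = (c + 3)/(c - 1)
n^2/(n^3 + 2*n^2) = 1/(n + 2)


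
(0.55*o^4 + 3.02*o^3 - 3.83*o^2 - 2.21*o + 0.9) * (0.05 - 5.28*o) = -2.904*o^5 - 15.9181*o^4 + 20.3734*o^3 + 11.4773*o^2 - 4.8625*o + 0.045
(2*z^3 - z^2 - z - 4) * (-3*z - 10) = -6*z^4 - 17*z^3 + 13*z^2 + 22*z + 40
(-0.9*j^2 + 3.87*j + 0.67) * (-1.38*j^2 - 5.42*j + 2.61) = 1.242*j^4 - 0.462599999999999*j^3 - 24.249*j^2 + 6.4693*j + 1.7487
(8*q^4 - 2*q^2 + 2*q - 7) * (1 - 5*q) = -40*q^5 + 8*q^4 + 10*q^3 - 12*q^2 + 37*q - 7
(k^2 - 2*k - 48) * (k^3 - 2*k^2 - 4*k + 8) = k^5 - 4*k^4 - 48*k^3 + 112*k^2 + 176*k - 384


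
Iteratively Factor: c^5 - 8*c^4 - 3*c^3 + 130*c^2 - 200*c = (c + 4)*(c^4 - 12*c^3 + 45*c^2 - 50*c) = c*(c + 4)*(c^3 - 12*c^2 + 45*c - 50) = c*(c - 5)*(c + 4)*(c^2 - 7*c + 10) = c*(c - 5)^2*(c + 4)*(c - 2)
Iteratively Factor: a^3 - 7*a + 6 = (a - 1)*(a^2 + a - 6) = (a - 1)*(a + 3)*(a - 2)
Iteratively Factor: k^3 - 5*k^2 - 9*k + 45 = (k + 3)*(k^2 - 8*k + 15) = (k - 5)*(k + 3)*(k - 3)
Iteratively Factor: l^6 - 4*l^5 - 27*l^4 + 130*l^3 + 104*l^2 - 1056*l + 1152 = (l - 3)*(l^5 - l^4 - 30*l^3 + 40*l^2 + 224*l - 384) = (l - 3)^2*(l^4 + 2*l^3 - 24*l^2 - 32*l + 128) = (l - 3)^2*(l + 4)*(l^3 - 2*l^2 - 16*l + 32) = (l - 3)^2*(l + 4)^2*(l^2 - 6*l + 8) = (l - 3)^2*(l - 2)*(l + 4)^2*(l - 4)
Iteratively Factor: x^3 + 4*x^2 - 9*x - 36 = (x + 4)*(x^2 - 9) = (x - 3)*(x + 4)*(x + 3)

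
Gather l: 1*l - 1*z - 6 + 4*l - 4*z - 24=5*l - 5*z - 30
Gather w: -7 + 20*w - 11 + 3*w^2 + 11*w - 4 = 3*w^2 + 31*w - 22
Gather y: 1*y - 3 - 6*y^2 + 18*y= -6*y^2 + 19*y - 3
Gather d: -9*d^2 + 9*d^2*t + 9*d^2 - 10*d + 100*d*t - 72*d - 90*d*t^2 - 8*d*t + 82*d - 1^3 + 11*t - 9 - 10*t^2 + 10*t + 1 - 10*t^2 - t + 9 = 9*d^2*t + d*(-90*t^2 + 92*t) - 20*t^2 + 20*t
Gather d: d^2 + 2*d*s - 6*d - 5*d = d^2 + d*(2*s - 11)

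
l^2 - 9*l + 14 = (l - 7)*(l - 2)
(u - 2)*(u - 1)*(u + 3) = u^3 - 7*u + 6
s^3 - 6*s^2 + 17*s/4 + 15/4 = (s - 5)*(s - 3/2)*(s + 1/2)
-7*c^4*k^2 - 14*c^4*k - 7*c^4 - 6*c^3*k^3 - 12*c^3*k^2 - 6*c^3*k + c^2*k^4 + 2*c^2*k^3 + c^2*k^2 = (-7*c + k)*(c + k)*(c*k + c)^2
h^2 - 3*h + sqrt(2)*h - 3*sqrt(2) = (h - 3)*(h + sqrt(2))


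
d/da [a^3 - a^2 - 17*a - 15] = 3*a^2 - 2*a - 17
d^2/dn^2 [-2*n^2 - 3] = -4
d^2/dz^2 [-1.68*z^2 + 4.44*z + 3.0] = -3.36000000000000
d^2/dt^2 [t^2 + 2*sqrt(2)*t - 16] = 2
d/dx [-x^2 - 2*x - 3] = -2*x - 2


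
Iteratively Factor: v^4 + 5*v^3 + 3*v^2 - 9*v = (v + 3)*(v^3 + 2*v^2 - 3*v) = v*(v + 3)*(v^2 + 2*v - 3) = v*(v + 3)^2*(v - 1)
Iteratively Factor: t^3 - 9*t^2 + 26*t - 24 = (t - 4)*(t^2 - 5*t + 6) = (t - 4)*(t - 2)*(t - 3)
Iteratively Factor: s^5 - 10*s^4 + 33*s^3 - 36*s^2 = (s)*(s^4 - 10*s^3 + 33*s^2 - 36*s) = s^2*(s^3 - 10*s^2 + 33*s - 36) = s^2*(s - 3)*(s^2 - 7*s + 12) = s^2*(s - 4)*(s - 3)*(s - 3)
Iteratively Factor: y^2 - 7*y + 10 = (y - 2)*(y - 5)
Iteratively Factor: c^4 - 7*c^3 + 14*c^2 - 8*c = (c - 4)*(c^3 - 3*c^2 + 2*c) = (c - 4)*(c - 1)*(c^2 - 2*c) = c*(c - 4)*(c - 1)*(c - 2)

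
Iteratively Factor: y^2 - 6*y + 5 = (y - 1)*(y - 5)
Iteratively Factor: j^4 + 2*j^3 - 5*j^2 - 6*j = (j + 1)*(j^3 + j^2 - 6*j) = (j - 2)*(j + 1)*(j^2 + 3*j) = j*(j - 2)*(j + 1)*(j + 3)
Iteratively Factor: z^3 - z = (z + 1)*(z^2 - z) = (z - 1)*(z + 1)*(z)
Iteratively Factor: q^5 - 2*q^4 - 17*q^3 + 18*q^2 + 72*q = (q)*(q^4 - 2*q^3 - 17*q^2 + 18*q + 72) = q*(q - 3)*(q^3 + q^2 - 14*q - 24) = q*(q - 4)*(q - 3)*(q^2 + 5*q + 6) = q*(q - 4)*(q - 3)*(q + 2)*(q + 3)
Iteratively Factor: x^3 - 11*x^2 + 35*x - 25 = (x - 5)*(x^2 - 6*x + 5) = (x - 5)*(x - 1)*(x - 5)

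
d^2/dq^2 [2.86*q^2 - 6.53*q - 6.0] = 5.72000000000000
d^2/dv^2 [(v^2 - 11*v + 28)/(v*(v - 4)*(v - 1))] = 2*(v^3 - 21*v^2 + 21*v - 7)/(v^3*(v^3 - 3*v^2 + 3*v - 1))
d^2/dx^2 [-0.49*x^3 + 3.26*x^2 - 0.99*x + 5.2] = 6.52 - 2.94*x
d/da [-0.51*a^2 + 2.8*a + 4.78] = 2.8 - 1.02*a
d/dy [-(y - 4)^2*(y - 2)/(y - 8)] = (y - 4)*((8 - 3*y)*(y - 8) + (y - 4)*(y - 2))/(y - 8)^2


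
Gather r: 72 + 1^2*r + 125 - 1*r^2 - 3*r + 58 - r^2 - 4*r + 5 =-2*r^2 - 6*r + 260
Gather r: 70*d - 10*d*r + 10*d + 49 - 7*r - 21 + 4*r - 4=80*d + r*(-10*d - 3) + 24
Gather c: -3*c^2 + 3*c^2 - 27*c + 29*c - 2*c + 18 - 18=0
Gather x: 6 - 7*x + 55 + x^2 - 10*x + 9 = x^2 - 17*x + 70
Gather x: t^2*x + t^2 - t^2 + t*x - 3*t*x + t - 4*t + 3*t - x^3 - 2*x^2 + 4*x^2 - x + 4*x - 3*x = -x^3 + 2*x^2 + x*(t^2 - 2*t)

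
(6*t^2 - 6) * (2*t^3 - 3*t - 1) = 12*t^5 - 30*t^3 - 6*t^2 + 18*t + 6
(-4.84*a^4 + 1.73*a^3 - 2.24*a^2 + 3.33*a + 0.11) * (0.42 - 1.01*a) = 4.8884*a^5 - 3.7801*a^4 + 2.989*a^3 - 4.3041*a^2 + 1.2875*a + 0.0462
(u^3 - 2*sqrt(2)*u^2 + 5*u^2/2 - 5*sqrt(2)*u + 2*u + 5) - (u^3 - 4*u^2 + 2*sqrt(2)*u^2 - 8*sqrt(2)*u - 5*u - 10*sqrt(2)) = -4*sqrt(2)*u^2 + 13*u^2/2 + 3*sqrt(2)*u + 7*u + 5 + 10*sqrt(2)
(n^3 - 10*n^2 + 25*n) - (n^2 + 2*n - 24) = n^3 - 11*n^2 + 23*n + 24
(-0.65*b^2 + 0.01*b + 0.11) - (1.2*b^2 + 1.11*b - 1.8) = -1.85*b^2 - 1.1*b + 1.91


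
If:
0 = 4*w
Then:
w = 0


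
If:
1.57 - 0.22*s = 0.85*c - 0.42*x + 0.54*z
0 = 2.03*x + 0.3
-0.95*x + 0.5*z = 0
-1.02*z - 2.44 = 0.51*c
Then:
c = -4.22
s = 23.86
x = -0.15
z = -0.28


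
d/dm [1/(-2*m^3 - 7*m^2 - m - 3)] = (6*m^2 + 14*m + 1)/(2*m^3 + 7*m^2 + m + 3)^2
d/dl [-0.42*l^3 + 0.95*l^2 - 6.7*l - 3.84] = -1.26*l^2 + 1.9*l - 6.7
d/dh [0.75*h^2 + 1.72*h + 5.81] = 1.5*h + 1.72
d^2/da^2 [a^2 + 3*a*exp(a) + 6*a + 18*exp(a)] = 3*a*exp(a) + 24*exp(a) + 2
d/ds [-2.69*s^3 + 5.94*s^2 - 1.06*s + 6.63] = -8.07*s^2 + 11.88*s - 1.06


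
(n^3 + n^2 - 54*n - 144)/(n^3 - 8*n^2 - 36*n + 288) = (n + 3)/(n - 6)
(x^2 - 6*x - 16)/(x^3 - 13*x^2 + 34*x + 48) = (x + 2)/(x^2 - 5*x - 6)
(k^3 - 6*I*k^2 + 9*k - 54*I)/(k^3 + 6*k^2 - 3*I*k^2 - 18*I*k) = (k^2 - 3*I*k + 18)/(k*(k + 6))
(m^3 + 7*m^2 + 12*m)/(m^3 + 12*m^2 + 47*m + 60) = m/(m + 5)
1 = 1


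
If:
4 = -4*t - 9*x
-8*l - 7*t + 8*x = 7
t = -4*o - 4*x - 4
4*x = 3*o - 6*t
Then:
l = -1425/1048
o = -72/131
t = 4/131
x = -60/131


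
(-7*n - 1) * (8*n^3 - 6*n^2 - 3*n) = -56*n^4 + 34*n^3 + 27*n^2 + 3*n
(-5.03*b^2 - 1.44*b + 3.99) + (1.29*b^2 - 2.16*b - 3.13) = -3.74*b^2 - 3.6*b + 0.86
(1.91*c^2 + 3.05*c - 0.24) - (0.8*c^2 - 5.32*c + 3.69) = 1.11*c^2 + 8.37*c - 3.93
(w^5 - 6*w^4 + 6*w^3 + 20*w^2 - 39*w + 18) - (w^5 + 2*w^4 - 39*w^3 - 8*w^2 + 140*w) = -8*w^4 + 45*w^3 + 28*w^2 - 179*w + 18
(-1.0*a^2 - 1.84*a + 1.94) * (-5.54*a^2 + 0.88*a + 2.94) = 5.54*a^4 + 9.3136*a^3 - 15.3068*a^2 - 3.7024*a + 5.7036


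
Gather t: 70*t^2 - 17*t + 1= 70*t^2 - 17*t + 1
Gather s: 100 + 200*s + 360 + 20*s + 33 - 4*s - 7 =216*s + 486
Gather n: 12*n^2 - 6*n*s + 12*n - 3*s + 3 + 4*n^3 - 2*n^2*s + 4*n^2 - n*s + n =4*n^3 + n^2*(16 - 2*s) + n*(13 - 7*s) - 3*s + 3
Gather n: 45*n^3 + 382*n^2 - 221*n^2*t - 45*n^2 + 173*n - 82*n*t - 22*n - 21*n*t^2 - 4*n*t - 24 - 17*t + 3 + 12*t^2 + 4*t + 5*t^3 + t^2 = 45*n^3 + n^2*(337 - 221*t) + n*(-21*t^2 - 86*t + 151) + 5*t^3 + 13*t^2 - 13*t - 21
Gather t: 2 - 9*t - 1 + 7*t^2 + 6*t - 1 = 7*t^2 - 3*t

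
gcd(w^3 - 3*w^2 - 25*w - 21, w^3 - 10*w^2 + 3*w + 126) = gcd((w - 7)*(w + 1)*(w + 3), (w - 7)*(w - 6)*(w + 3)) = w^2 - 4*w - 21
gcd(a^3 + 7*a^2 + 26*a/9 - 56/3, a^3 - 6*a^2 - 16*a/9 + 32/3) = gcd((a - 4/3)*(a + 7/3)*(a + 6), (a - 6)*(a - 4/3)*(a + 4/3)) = a - 4/3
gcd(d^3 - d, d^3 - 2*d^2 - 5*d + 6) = d - 1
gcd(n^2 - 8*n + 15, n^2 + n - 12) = n - 3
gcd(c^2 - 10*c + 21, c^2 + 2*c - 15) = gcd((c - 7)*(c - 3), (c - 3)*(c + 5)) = c - 3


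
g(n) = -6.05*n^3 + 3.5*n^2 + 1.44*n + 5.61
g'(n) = -18.15*n^2 + 7.0*n + 1.44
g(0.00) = 5.61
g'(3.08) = -149.18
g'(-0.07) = 0.86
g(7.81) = -2651.75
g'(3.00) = -140.91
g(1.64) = -9.30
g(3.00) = -121.92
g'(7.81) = -1050.97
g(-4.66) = 687.13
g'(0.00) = 1.44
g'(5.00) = -417.31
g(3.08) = -133.52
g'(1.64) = -35.90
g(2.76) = -90.95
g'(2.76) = -117.50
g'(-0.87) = -18.39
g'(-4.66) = -425.32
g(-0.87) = 10.99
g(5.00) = -655.94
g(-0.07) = 5.53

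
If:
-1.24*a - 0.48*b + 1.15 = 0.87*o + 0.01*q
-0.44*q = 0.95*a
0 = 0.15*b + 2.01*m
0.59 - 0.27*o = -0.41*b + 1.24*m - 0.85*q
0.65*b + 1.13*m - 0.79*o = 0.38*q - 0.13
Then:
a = 0.31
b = 0.33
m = -0.02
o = 0.71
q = -0.66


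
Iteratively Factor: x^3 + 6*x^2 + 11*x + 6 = (x + 3)*(x^2 + 3*x + 2) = (x + 2)*(x + 3)*(x + 1)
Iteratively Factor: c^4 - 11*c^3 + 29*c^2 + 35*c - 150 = (c + 2)*(c^3 - 13*c^2 + 55*c - 75) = (c - 5)*(c + 2)*(c^2 - 8*c + 15) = (c - 5)*(c - 3)*(c + 2)*(c - 5)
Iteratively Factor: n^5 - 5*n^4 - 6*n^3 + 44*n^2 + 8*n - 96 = (n + 2)*(n^4 - 7*n^3 + 8*n^2 + 28*n - 48) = (n - 3)*(n + 2)*(n^3 - 4*n^2 - 4*n + 16) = (n - 3)*(n - 2)*(n + 2)*(n^2 - 2*n - 8) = (n - 3)*(n - 2)*(n + 2)^2*(n - 4)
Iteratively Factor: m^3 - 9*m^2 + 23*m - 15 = (m - 1)*(m^2 - 8*m + 15) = (m - 5)*(m - 1)*(m - 3)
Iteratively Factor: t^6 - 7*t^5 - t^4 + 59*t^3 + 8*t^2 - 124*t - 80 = (t + 1)*(t^5 - 8*t^4 + 7*t^3 + 52*t^2 - 44*t - 80) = (t - 2)*(t + 1)*(t^4 - 6*t^3 - 5*t^2 + 42*t + 40) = (t - 5)*(t - 2)*(t + 1)*(t^3 - t^2 - 10*t - 8) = (t - 5)*(t - 2)*(t + 1)*(t + 2)*(t^2 - 3*t - 4) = (t - 5)*(t - 2)*(t + 1)^2*(t + 2)*(t - 4)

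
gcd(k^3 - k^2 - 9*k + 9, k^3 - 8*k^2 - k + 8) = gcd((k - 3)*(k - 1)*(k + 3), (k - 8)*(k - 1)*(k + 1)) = k - 1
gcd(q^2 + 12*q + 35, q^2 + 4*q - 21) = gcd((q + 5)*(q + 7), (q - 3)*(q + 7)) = q + 7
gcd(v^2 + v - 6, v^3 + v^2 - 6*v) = v^2 + v - 6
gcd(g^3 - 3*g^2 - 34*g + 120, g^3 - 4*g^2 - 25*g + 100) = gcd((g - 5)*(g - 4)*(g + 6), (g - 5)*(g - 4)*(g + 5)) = g^2 - 9*g + 20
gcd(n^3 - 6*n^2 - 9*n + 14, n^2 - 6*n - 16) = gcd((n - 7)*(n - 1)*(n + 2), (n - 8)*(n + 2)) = n + 2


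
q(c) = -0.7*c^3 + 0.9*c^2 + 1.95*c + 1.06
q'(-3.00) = -22.35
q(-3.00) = 22.21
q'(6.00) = -62.85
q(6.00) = -106.04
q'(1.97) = -2.65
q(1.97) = 3.04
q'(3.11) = -12.76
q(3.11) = -5.23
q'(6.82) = -83.45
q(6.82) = -165.83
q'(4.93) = -40.22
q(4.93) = -51.33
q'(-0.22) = 1.45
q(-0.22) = 0.68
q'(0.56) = 2.30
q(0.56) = 2.31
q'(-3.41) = -28.61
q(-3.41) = 32.63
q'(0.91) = 1.85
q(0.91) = 3.05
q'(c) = -2.1*c^2 + 1.8*c + 1.95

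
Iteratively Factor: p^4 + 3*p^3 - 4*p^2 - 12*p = (p + 2)*(p^3 + p^2 - 6*p) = (p - 2)*(p + 2)*(p^2 + 3*p) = (p - 2)*(p + 2)*(p + 3)*(p)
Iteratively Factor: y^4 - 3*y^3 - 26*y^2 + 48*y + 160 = (y - 5)*(y^3 + 2*y^2 - 16*y - 32) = (y - 5)*(y - 4)*(y^2 + 6*y + 8) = (y - 5)*(y - 4)*(y + 2)*(y + 4)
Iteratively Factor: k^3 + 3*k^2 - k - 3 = (k - 1)*(k^2 + 4*k + 3) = (k - 1)*(k + 3)*(k + 1)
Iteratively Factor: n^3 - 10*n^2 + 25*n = (n - 5)*(n^2 - 5*n) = (n - 5)^2*(n)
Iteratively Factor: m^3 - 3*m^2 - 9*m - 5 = (m - 5)*(m^2 + 2*m + 1) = (m - 5)*(m + 1)*(m + 1)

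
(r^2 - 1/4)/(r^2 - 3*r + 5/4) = (2*r + 1)/(2*r - 5)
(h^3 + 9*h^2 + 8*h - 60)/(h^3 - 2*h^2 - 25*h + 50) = (h + 6)/(h - 5)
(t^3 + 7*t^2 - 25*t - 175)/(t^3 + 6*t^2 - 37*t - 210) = (t - 5)/(t - 6)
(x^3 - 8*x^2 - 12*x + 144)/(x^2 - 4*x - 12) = (x^2 - 2*x - 24)/(x + 2)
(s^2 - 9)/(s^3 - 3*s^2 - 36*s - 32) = (9 - s^2)/(-s^3 + 3*s^2 + 36*s + 32)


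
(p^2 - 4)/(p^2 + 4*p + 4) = (p - 2)/(p + 2)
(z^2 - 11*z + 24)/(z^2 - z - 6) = (z - 8)/(z + 2)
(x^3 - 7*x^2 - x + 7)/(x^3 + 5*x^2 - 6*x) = (x^2 - 6*x - 7)/(x*(x + 6))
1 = 1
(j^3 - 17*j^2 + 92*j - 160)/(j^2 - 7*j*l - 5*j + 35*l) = (j^2 - 12*j + 32)/(j - 7*l)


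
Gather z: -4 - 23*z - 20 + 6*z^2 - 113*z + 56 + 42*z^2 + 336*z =48*z^2 + 200*z + 32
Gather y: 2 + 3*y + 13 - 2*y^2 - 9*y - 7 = -2*y^2 - 6*y + 8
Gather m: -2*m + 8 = 8 - 2*m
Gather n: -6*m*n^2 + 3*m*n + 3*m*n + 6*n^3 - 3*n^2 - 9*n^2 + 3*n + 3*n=6*n^3 + n^2*(-6*m - 12) + n*(6*m + 6)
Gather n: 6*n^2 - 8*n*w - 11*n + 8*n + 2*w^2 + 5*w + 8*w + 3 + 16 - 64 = 6*n^2 + n*(-8*w - 3) + 2*w^2 + 13*w - 45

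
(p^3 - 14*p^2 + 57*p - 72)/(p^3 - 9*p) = (p^2 - 11*p + 24)/(p*(p + 3))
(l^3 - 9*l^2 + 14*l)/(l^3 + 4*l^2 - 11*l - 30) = l*(l^2 - 9*l + 14)/(l^3 + 4*l^2 - 11*l - 30)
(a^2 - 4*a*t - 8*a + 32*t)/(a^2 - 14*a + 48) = (a - 4*t)/(a - 6)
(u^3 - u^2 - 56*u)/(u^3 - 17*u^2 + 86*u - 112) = u*(u + 7)/(u^2 - 9*u + 14)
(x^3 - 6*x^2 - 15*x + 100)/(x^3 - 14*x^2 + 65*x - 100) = (x + 4)/(x - 4)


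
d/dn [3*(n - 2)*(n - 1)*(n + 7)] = 9*n^2 + 24*n - 57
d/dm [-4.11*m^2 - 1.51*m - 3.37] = -8.22*m - 1.51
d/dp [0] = 0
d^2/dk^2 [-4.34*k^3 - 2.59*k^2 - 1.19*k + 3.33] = -26.04*k - 5.18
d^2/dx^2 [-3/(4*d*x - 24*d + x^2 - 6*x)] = 6*(4*d*x - 24*d + x^2 - 6*x - 4*(2*d + x - 3)^2)/(4*d*x - 24*d + x^2 - 6*x)^3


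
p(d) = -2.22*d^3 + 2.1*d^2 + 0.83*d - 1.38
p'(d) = -6.66*d^2 + 4.2*d + 0.83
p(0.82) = -0.51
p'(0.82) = -0.20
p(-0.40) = -1.23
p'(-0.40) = -1.92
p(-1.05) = 2.63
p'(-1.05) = -10.92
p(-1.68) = 13.68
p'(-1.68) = -25.02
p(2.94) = -37.20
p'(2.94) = -44.39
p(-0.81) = 0.51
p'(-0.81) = -6.94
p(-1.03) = 2.42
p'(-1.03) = -10.56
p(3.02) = -40.87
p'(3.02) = -47.23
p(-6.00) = 548.76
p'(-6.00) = -264.13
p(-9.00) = 1779.63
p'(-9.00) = -576.43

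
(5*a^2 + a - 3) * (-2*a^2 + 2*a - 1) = -10*a^4 + 8*a^3 + 3*a^2 - 7*a + 3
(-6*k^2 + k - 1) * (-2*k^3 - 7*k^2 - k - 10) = 12*k^5 + 40*k^4 + k^3 + 66*k^2 - 9*k + 10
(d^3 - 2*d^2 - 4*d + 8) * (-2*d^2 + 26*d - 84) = -2*d^5 + 30*d^4 - 128*d^3 + 48*d^2 + 544*d - 672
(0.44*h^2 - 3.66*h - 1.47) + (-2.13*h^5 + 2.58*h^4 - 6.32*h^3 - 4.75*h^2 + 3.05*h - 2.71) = -2.13*h^5 + 2.58*h^4 - 6.32*h^3 - 4.31*h^2 - 0.61*h - 4.18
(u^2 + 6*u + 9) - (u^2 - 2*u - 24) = 8*u + 33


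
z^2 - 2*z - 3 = (z - 3)*(z + 1)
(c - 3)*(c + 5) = c^2 + 2*c - 15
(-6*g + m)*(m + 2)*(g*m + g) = -6*g^2*m^2 - 18*g^2*m - 12*g^2 + g*m^3 + 3*g*m^2 + 2*g*m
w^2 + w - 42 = (w - 6)*(w + 7)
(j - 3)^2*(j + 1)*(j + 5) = j^4 - 22*j^2 + 24*j + 45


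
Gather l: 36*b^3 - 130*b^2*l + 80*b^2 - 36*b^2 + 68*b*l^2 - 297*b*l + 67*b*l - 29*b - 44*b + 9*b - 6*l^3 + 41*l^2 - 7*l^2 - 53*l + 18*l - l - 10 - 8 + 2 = 36*b^3 + 44*b^2 - 64*b - 6*l^3 + l^2*(68*b + 34) + l*(-130*b^2 - 230*b - 36) - 16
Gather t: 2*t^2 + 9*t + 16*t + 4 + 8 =2*t^2 + 25*t + 12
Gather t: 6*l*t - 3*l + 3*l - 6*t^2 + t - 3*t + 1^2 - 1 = -6*t^2 + t*(6*l - 2)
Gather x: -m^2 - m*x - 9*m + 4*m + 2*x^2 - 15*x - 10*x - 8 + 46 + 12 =-m^2 - 5*m + 2*x^2 + x*(-m - 25) + 50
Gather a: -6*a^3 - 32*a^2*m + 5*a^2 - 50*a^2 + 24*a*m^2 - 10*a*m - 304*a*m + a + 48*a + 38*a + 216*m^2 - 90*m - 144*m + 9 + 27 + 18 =-6*a^3 + a^2*(-32*m - 45) + a*(24*m^2 - 314*m + 87) + 216*m^2 - 234*m + 54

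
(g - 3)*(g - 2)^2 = g^3 - 7*g^2 + 16*g - 12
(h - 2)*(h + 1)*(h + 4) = h^3 + 3*h^2 - 6*h - 8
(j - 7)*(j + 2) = j^2 - 5*j - 14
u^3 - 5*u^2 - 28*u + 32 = (u - 8)*(u - 1)*(u + 4)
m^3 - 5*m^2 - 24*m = m*(m - 8)*(m + 3)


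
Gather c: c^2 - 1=c^2 - 1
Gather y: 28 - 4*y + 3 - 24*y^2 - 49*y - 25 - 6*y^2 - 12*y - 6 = -30*y^2 - 65*y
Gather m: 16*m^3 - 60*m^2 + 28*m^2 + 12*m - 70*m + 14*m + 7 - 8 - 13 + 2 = 16*m^3 - 32*m^2 - 44*m - 12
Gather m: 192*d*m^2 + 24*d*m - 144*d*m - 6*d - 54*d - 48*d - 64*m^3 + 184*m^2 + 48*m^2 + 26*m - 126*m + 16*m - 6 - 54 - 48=-108*d - 64*m^3 + m^2*(192*d + 232) + m*(-120*d - 84) - 108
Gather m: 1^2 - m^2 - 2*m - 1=-m^2 - 2*m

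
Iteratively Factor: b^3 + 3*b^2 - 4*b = (b + 4)*(b^2 - b) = (b - 1)*(b + 4)*(b)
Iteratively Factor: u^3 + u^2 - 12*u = (u)*(u^2 + u - 12) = u*(u - 3)*(u + 4)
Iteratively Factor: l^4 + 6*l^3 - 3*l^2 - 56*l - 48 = (l - 3)*(l^3 + 9*l^2 + 24*l + 16) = (l - 3)*(l + 4)*(l^2 + 5*l + 4) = (l - 3)*(l + 1)*(l + 4)*(l + 4)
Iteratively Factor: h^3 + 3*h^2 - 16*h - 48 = (h + 3)*(h^2 - 16) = (h + 3)*(h + 4)*(h - 4)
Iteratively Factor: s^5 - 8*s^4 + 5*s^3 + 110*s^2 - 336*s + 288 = (s - 3)*(s^4 - 5*s^3 - 10*s^2 + 80*s - 96) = (s - 3)^2*(s^3 - 2*s^2 - 16*s + 32) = (s - 3)^2*(s - 2)*(s^2 - 16) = (s - 4)*(s - 3)^2*(s - 2)*(s + 4)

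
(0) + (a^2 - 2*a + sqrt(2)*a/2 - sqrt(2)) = a^2 - 2*a + sqrt(2)*a/2 - sqrt(2)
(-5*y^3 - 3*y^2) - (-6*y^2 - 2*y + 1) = -5*y^3 + 3*y^2 + 2*y - 1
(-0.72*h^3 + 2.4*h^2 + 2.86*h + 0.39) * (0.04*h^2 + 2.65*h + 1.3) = -0.0288*h^5 - 1.812*h^4 + 5.5384*h^3 + 10.7146*h^2 + 4.7515*h + 0.507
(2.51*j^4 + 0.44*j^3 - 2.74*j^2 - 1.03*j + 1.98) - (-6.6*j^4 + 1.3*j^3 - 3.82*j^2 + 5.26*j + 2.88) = 9.11*j^4 - 0.86*j^3 + 1.08*j^2 - 6.29*j - 0.9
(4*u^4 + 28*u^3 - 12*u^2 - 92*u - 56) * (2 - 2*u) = -8*u^5 - 48*u^4 + 80*u^3 + 160*u^2 - 72*u - 112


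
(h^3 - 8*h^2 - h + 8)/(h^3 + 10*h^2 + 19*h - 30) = (h^2 - 7*h - 8)/(h^2 + 11*h + 30)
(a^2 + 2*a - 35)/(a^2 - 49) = (a - 5)/(a - 7)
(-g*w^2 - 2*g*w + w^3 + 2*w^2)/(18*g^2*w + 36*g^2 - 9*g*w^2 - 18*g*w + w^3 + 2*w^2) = w*(-g + w)/(18*g^2 - 9*g*w + w^2)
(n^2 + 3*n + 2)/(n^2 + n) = (n + 2)/n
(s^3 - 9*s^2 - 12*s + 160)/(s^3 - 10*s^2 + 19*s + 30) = (s^2 - 4*s - 32)/(s^2 - 5*s - 6)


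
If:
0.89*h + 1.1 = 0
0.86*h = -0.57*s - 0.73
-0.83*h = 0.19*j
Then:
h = -1.24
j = 5.40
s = 0.58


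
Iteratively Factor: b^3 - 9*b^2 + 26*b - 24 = (b - 3)*(b^2 - 6*b + 8) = (b - 3)*(b - 2)*(b - 4)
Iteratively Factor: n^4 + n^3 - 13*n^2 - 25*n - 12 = (n + 1)*(n^3 - 13*n - 12) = (n - 4)*(n + 1)*(n^2 + 4*n + 3) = (n - 4)*(n + 1)^2*(n + 3)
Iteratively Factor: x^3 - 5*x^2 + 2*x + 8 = (x - 4)*(x^2 - x - 2) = (x - 4)*(x - 2)*(x + 1)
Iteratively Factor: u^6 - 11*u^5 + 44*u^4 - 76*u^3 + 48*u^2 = (u - 3)*(u^5 - 8*u^4 + 20*u^3 - 16*u^2) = (u - 3)*(u - 2)*(u^4 - 6*u^3 + 8*u^2) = (u - 3)*(u - 2)^2*(u^3 - 4*u^2) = (u - 4)*(u - 3)*(u - 2)^2*(u^2) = u*(u - 4)*(u - 3)*(u - 2)^2*(u)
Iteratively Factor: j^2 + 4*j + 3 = (j + 1)*(j + 3)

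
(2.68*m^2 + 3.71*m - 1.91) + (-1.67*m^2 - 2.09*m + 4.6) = 1.01*m^2 + 1.62*m + 2.69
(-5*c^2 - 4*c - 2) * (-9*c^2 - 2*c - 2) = 45*c^4 + 46*c^3 + 36*c^2 + 12*c + 4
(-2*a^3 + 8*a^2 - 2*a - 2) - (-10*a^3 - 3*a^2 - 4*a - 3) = 8*a^3 + 11*a^2 + 2*a + 1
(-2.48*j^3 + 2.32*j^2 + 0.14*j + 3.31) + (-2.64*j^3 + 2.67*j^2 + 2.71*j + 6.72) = -5.12*j^3 + 4.99*j^2 + 2.85*j + 10.03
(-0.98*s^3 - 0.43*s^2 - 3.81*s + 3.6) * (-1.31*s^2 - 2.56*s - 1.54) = 1.2838*s^5 + 3.0721*s^4 + 7.6011*s^3 + 5.6998*s^2 - 3.3486*s - 5.544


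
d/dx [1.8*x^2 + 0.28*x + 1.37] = 3.6*x + 0.28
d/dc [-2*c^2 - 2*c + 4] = -4*c - 2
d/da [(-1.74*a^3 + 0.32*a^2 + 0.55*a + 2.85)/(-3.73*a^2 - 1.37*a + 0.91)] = (6.4902*a^4 + 4.7676*a^3 - 3.1371*a^2 + 21.8434*a + 4.405)/(13.9129*a^4 + 10.2202*a^3 - 4.9117*a^2 - 2.4934*a + 0.8281)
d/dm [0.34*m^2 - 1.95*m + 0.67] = 0.68*m - 1.95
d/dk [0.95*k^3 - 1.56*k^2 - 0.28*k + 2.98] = 2.85*k^2 - 3.12*k - 0.28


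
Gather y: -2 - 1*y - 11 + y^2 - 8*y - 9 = y^2 - 9*y - 22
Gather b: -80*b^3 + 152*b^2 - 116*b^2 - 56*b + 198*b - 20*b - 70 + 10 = -80*b^3 + 36*b^2 + 122*b - 60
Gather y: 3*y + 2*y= 5*y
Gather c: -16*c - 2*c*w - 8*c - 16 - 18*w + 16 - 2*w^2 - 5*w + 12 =c*(-2*w - 24) - 2*w^2 - 23*w + 12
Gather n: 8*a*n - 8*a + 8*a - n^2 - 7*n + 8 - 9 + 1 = -n^2 + n*(8*a - 7)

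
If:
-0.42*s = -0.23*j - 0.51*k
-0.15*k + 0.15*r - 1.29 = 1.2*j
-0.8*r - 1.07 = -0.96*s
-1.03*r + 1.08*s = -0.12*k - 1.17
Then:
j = 0.86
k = 35.63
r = 51.15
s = 43.74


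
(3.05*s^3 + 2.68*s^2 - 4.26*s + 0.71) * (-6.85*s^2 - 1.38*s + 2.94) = -20.8925*s^5 - 22.567*s^4 + 34.4496*s^3 + 8.8945*s^2 - 13.5042*s + 2.0874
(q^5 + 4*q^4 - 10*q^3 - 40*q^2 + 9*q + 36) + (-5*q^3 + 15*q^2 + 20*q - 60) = q^5 + 4*q^4 - 15*q^3 - 25*q^2 + 29*q - 24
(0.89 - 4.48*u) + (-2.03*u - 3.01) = -6.51*u - 2.12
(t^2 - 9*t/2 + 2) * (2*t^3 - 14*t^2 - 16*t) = 2*t^5 - 23*t^4 + 51*t^3 + 44*t^2 - 32*t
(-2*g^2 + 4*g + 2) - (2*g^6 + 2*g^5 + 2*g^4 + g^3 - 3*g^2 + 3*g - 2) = -2*g^6 - 2*g^5 - 2*g^4 - g^3 + g^2 + g + 4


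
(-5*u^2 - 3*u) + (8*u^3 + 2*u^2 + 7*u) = 8*u^3 - 3*u^2 + 4*u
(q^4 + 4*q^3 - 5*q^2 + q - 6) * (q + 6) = q^5 + 10*q^4 + 19*q^3 - 29*q^2 - 36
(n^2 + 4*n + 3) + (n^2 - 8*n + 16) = 2*n^2 - 4*n + 19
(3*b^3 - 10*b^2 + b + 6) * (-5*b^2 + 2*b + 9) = -15*b^5 + 56*b^4 + 2*b^3 - 118*b^2 + 21*b + 54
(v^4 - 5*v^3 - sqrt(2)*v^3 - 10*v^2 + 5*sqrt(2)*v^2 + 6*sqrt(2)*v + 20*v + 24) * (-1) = -v^4 + sqrt(2)*v^3 + 5*v^3 - 5*sqrt(2)*v^2 + 10*v^2 - 20*v - 6*sqrt(2)*v - 24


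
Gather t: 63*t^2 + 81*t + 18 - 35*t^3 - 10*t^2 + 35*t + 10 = -35*t^3 + 53*t^2 + 116*t + 28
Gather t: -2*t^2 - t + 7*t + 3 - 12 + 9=-2*t^2 + 6*t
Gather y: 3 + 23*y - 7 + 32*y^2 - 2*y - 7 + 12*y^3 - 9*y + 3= 12*y^3 + 32*y^2 + 12*y - 8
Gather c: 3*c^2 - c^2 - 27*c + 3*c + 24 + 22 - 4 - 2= 2*c^2 - 24*c + 40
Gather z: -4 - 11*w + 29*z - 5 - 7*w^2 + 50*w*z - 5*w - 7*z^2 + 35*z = -7*w^2 - 16*w - 7*z^2 + z*(50*w + 64) - 9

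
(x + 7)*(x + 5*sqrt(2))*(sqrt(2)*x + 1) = sqrt(2)*x^3 + 7*sqrt(2)*x^2 + 11*x^2 + 5*sqrt(2)*x + 77*x + 35*sqrt(2)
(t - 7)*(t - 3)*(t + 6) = t^3 - 4*t^2 - 39*t + 126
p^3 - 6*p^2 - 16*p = p*(p - 8)*(p + 2)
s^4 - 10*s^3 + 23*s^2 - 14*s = s*(s - 7)*(s - 2)*(s - 1)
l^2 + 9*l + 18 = (l + 3)*(l + 6)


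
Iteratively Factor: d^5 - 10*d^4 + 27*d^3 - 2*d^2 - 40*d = (d - 2)*(d^4 - 8*d^3 + 11*d^2 + 20*d) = (d - 5)*(d - 2)*(d^3 - 3*d^2 - 4*d) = (d - 5)*(d - 2)*(d + 1)*(d^2 - 4*d) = d*(d - 5)*(d - 2)*(d + 1)*(d - 4)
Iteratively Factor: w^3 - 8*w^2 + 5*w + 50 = (w + 2)*(w^2 - 10*w + 25) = (w - 5)*(w + 2)*(w - 5)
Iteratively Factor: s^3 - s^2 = (s)*(s^2 - s) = s^2*(s - 1)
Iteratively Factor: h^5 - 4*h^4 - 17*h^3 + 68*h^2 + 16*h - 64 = (h - 4)*(h^4 - 17*h^2 + 16) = (h - 4)^2*(h^3 + 4*h^2 - h - 4) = (h - 4)^2*(h - 1)*(h^2 + 5*h + 4) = (h - 4)^2*(h - 1)*(h + 1)*(h + 4)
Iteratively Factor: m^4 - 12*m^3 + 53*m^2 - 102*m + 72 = (m - 4)*(m^3 - 8*m^2 + 21*m - 18) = (m - 4)*(m - 3)*(m^2 - 5*m + 6) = (m - 4)*(m - 3)*(m - 2)*(m - 3)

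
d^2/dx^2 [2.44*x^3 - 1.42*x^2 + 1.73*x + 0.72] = 14.64*x - 2.84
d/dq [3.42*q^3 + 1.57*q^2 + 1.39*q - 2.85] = 10.26*q^2 + 3.14*q + 1.39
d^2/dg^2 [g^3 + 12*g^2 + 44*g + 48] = 6*g + 24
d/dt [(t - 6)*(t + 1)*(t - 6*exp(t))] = -6*t^2*exp(t) + 3*t^2 + 18*t*exp(t) - 10*t + 66*exp(t) - 6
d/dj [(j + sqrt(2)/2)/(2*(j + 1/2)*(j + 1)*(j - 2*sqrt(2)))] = ((j + 1)*(j - 2*sqrt(2))*(2*j + 1) - (j + 1)*(j - 2*sqrt(2))*(2*j + sqrt(2)) - (j + 1)*(2*j + 1)*(2*j + sqrt(2))/2 - (j - 2*sqrt(2))*(2*j + 1)*(2*j + sqrt(2))/2)/((j + 1)^2*(j - 2*sqrt(2))^2*(2*j + 1)^2)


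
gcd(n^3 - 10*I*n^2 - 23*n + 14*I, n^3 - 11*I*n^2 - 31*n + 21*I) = n^2 - 8*I*n - 7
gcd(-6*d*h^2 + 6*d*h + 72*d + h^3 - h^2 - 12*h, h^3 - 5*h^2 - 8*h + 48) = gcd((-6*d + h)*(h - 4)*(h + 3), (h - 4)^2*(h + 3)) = h^2 - h - 12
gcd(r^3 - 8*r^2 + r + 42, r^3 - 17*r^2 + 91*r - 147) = r^2 - 10*r + 21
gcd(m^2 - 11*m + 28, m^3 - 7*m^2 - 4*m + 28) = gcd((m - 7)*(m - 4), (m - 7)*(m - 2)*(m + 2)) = m - 7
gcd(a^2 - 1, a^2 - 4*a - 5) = a + 1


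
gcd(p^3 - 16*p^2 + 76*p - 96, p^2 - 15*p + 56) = p - 8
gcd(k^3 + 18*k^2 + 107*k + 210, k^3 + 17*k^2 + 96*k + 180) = k^2 + 11*k + 30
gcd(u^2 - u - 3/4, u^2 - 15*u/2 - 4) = u + 1/2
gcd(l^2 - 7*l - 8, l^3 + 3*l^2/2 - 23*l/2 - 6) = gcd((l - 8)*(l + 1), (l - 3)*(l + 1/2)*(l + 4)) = 1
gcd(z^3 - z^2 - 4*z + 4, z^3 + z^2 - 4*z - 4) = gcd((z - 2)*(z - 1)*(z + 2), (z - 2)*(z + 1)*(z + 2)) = z^2 - 4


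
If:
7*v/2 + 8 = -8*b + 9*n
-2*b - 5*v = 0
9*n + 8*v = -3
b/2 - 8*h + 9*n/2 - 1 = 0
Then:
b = -55/17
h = -79/68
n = -227/153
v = 22/17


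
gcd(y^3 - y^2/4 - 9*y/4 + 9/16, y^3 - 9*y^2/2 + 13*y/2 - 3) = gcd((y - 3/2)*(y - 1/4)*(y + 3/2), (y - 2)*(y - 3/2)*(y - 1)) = y - 3/2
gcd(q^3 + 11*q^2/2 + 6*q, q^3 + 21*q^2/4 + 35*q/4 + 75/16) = q + 3/2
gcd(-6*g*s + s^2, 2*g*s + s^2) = s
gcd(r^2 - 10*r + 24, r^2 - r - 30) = r - 6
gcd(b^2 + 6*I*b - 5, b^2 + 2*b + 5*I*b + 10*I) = b + 5*I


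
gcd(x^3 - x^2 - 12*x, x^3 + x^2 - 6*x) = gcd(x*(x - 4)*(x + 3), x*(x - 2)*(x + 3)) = x^2 + 3*x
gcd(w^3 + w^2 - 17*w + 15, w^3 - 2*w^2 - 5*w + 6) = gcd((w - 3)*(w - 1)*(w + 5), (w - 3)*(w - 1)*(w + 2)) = w^2 - 4*w + 3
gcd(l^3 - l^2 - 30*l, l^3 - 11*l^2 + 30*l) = l^2 - 6*l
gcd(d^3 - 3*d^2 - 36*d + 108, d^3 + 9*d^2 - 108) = d^2 + 3*d - 18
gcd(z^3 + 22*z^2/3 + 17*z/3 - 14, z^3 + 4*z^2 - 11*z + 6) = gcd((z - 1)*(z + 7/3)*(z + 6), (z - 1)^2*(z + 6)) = z^2 + 5*z - 6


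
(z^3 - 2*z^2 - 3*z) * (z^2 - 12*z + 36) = z^5 - 14*z^4 + 57*z^3 - 36*z^2 - 108*z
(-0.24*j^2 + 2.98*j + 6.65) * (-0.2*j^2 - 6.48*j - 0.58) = 0.048*j^4 + 0.9592*j^3 - 20.5012*j^2 - 44.8204*j - 3.857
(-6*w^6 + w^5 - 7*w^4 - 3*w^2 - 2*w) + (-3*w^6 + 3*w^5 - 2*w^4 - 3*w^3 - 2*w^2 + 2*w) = -9*w^6 + 4*w^5 - 9*w^4 - 3*w^3 - 5*w^2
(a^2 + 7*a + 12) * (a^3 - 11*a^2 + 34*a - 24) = a^5 - 4*a^4 - 31*a^3 + 82*a^2 + 240*a - 288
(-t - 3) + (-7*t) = -8*t - 3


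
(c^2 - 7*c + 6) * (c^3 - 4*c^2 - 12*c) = c^5 - 11*c^4 + 22*c^3 + 60*c^2 - 72*c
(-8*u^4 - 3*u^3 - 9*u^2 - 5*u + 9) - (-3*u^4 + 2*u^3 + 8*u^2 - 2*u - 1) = -5*u^4 - 5*u^3 - 17*u^2 - 3*u + 10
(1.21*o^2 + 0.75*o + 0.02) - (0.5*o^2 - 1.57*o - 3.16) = 0.71*o^2 + 2.32*o + 3.18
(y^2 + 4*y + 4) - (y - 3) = y^2 + 3*y + 7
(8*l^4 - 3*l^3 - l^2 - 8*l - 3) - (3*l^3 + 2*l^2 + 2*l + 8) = 8*l^4 - 6*l^3 - 3*l^2 - 10*l - 11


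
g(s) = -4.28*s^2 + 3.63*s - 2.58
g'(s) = 3.63 - 8.56*s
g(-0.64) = -6.66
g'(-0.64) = 9.11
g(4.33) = -67.11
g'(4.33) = -33.43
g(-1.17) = -12.69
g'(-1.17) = 13.65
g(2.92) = -28.47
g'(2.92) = -21.37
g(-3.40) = -64.40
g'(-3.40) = 32.73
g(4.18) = -62.19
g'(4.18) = -32.15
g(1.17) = -4.19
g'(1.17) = -6.39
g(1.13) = -3.94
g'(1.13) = -6.04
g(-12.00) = -662.46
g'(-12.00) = 106.35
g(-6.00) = -178.44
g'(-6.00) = 54.99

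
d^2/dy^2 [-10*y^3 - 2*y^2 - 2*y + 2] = -60*y - 4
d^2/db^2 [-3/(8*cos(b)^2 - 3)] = 48*(16*sin(b)^4 - 14*sin(b)^2 - 5)/(8*cos(b)^2 - 3)^3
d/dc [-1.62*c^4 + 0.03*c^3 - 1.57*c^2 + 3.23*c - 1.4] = -6.48*c^3 + 0.09*c^2 - 3.14*c + 3.23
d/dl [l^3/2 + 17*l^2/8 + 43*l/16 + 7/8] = 3*l^2/2 + 17*l/4 + 43/16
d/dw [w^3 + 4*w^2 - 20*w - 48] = 3*w^2 + 8*w - 20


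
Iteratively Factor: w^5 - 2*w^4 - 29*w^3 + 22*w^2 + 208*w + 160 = (w + 4)*(w^4 - 6*w^3 - 5*w^2 + 42*w + 40) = (w + 1)*(w + 4)*(w^3 - 7*w^2 + 2*w + 40) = (w - 4)*(w + 1)*(w + 4)*(w^2 - 3*w - 10) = (w - 5)*(w - 4)*(w + 1)*(w + 4)*(w + 2)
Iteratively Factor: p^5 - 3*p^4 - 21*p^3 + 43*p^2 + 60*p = (p + 4)*(p^4 - 7*p^3 + 7*p^2 + 15*p) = p*(p + 4)*(p^3 - 7*p^2 + 7*p + 15) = p*(p + 1)*(p + 4)*(p^2 - 8*p + 15) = p*(p - 5)*(p + 1)*(p + 4)*(p - 3)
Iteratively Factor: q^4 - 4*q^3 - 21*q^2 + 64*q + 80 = (q - 5)*(q^3 + q^2 - 16*q - 16) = (q - 5)*(q - 4)*(q^2 + 5*q + 4) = (q - 5)*(q - 4)*(q + 4)*(q + 1)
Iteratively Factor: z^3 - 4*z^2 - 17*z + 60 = (z - 5)*(z^2 + z - 12) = (z - 5)*(z - 3)*(z + 4)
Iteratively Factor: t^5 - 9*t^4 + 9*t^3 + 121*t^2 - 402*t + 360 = (t - 2)*(t^4 - 7*t^3 - 5*t^2 + 111*t - 180) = (t - 3)*(t - 2)*(t^3 - 4*t^2 - 17*t + 60) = (t - 5)*(t - 3)*(t - 2)*(t^2 + t - 12) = (t - 5)*(t - 3)*(t - 2)*(t + 4)*(t - 3)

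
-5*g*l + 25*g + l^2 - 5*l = (-5*g + l)*(l - 5)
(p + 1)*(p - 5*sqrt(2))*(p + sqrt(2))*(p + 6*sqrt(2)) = p^4 + p^3 + 2*sqrt(2)*p^3 - 58*p^2 + 2*sqrt(2)*p^2 - 60*sqrt(2)*p - 58*p - 60*sqrt(2)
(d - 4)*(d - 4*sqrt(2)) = d^2 - 4*sqrt(2)*d - 4*d + 16*sqrt(2)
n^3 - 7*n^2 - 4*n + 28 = (n - 7)*(n - 2)*(n + 2)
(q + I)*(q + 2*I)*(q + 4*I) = q^3 + 7*I*q^2 - 14*q - 8*I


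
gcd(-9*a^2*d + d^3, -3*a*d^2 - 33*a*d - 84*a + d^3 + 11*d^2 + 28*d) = 3*a - d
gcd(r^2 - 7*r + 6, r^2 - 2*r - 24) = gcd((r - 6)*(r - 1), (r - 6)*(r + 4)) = r - 6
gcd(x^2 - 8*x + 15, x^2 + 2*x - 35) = x - 5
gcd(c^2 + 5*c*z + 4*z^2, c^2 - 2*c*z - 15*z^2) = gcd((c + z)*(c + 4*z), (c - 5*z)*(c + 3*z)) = 1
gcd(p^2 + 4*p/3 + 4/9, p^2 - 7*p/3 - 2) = p + 2/3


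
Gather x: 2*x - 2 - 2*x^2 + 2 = -2*x^2 + 2*x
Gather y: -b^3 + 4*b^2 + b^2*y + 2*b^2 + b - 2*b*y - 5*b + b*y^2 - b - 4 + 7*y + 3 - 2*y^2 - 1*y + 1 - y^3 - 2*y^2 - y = -b^3 + 6*b^2 - 5*b - y^3 + y^2*(b - 4) + y*(b^2 - 2*b + 5)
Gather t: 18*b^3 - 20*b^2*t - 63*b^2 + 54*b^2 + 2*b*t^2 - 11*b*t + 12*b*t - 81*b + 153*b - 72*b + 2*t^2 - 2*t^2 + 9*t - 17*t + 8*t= 18*b^3 - 9*b^2 + 2*b*t^2 + t*(-20*b^2 + b)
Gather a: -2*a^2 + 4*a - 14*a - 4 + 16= -2*a^2 - 10*a + 12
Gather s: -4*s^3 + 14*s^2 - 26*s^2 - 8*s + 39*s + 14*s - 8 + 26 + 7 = -4*s^3 - 12*s^2 + 45*s + 25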